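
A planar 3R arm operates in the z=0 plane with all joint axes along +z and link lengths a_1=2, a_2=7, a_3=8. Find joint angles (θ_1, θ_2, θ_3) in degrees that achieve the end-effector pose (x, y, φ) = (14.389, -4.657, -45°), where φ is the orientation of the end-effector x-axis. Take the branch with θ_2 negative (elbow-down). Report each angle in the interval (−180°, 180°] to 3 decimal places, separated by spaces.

29.995 -29.994 -45.000

wrist centre = target − a_3·(cos φ, sin φ) = (8.7321, 0.9999)
cos θ_2 = (77.2501−2²−7²)/(2·2·7) = 0.8661; θ_2 = -29.9944° (elbow-down)
β = atan2(0.9999,8.7321) = 6.5321°; ψ = atan2(-3.4994,8.0625) = -23.4625°
θ_1 = β − ψ = 29.9946°
θ_3 = φ − θ_1 − θ_2 = -45.0002° (wrapped to (-180°,180°])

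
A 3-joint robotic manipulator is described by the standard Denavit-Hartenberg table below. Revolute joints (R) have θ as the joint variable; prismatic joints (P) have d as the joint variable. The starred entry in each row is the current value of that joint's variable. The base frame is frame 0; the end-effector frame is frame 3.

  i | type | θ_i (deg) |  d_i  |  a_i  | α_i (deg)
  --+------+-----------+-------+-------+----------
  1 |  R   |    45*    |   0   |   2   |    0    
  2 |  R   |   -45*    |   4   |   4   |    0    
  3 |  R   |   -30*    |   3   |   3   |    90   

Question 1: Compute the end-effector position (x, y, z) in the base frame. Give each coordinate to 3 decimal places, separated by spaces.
after link 1: o_1 = (1.4142, 1.4142, 0.0000)
after link 2: o_2 = (5.4142, 1.4142, 4.0000)
after link 3: o_3 = (8.0123, -0.0858, 7.0000)

8.012 -0.086 7.000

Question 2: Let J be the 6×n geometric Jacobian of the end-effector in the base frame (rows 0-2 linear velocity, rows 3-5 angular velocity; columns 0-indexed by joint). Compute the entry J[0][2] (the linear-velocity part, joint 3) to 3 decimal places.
1.500

axis z_2 = (0.0000,0.0000,1.0000); lever o_n−o_2 = (2.5981,-1.5000,3.0000)
cross product → J_v[:, 2] = (1.5000,2.5981,-0.0000)
J_ω[:, 2] = z_2
entry J[0][2] = 1.5000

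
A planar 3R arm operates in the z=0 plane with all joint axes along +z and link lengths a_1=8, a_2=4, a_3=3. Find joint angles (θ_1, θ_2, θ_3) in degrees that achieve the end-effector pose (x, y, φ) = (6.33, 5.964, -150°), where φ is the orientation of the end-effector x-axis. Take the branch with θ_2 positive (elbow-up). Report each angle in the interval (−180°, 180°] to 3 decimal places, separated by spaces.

29.998 30.007 149.995

wrist centre = target − a_3·(cos φ, sin φ) = (8.9281, 7.4640)
cos θ_2 = (135.4218−8²−4²)/(2·8·4) = 0.8660; θ_2 = 30.0068° (elbow-up)
β = atan2(7.4640,8.9281) = 39.8961°; ψ = atan2(2.0004,11.4639) = 9.8983°
θ_1 = β − ψ = 29.9978°
θ_3 = φ − θ_1 − θ_2 = 149.9954° (wrapped to (-180°,180°])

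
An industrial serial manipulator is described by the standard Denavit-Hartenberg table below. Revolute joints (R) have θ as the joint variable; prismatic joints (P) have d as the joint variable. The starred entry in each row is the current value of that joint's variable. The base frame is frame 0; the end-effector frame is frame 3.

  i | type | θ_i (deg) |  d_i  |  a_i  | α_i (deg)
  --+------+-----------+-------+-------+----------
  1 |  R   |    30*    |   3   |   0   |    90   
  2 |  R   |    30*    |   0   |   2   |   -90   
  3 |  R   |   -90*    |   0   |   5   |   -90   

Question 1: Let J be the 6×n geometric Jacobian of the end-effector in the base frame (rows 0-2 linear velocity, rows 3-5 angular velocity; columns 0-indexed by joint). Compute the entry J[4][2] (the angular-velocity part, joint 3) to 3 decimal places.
axis z_2 = (-0.4330,-0.2500,0.8660); lever o_n−o_2 = (2.5000,-4.3301,0.0000)
cross product → J_v[:, 2] = (3.7500,2.1651,2.5000)
J_ω[:, 2] = z_2
entry J[4][2] = -0.2500

-0.250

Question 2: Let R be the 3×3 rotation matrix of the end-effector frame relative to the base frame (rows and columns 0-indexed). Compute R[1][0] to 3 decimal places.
-0.866

End-effector x-axis (col 0 of R) = (0.5000,-0.8660,0.0000)
R[1][0] = -0.8660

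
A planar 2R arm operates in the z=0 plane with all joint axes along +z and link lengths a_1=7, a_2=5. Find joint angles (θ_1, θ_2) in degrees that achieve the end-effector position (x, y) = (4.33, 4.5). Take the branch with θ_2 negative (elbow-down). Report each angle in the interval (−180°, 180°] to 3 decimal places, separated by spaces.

cos θ_2 = (38.9989−7²−5²)/(2·7·5) = -0.5000; θ_2 = -120.0010° (elbow-down)
β = atan2(4.5000,4.3300) = 46.1030°; ψ = atan2(-4.3301,4.4999) = -43.8981°
θ_1 = β − ψ = 90.0010°

90.001 -120.001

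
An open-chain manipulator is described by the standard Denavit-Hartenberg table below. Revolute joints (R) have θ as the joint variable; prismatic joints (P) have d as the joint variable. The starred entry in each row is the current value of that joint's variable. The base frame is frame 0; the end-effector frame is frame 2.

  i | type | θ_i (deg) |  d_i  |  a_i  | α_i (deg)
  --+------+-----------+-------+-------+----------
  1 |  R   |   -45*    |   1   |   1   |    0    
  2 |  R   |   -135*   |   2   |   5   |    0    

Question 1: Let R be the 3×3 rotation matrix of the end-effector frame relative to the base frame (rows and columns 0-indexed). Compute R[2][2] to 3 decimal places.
End-effector z-axis (col 2 of R) = (0.0000,0.0000,1.0000)
R[2][2] = 1.0000

1.000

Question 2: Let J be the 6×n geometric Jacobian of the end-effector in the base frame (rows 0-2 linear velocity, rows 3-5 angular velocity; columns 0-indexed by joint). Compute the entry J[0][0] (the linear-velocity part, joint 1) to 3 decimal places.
axis z_0 = ẑ; lever o_n−o_0 = (-4.2929,-0.7071,3.0000)
cross product → J_v[:, 0] = (0.7071,-4.2929,0.0000)
J_ω[:, 0] = z_0
entry J[0][0] = 0.7071

0.707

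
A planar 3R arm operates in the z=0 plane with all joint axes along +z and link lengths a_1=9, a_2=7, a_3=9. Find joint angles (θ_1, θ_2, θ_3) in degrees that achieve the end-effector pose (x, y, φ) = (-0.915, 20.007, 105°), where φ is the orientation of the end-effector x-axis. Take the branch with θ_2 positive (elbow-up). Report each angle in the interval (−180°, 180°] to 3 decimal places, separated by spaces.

wrist centre = target − a_3·(cos φ, sin φ) = (1.4144, 11.3137)
cos θ_2 = (129.9995−9²−7²)/(2·9·7) = -0.0000; θ_2 = 90.0002° (elbow-up)
β = atan2(11.3137,1.4144) = 82.8742°; ψ = atan2(7.0000,9.0000) = 37.8751°
θ_1 = β − ψ = 44.9991°
θ_3 = φ − θ_1 − θ_2 = -29.9993° (wrapped to (-180°,180°])

44.999 90.000 -29.999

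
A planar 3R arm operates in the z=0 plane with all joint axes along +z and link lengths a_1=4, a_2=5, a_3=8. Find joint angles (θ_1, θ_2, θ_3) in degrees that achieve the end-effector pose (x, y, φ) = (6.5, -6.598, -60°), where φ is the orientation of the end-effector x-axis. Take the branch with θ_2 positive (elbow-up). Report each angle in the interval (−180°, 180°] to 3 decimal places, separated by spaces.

wrist centre = target − a_3·(cos φ, sin φ) = (2.5000, 0.3302)
cos θ_2 = (6.3590−4²−5²)/(2·4·5) = -0.8660; θ_2 = 149.9999° (elbow-up)
β = atan2(0.3302,2.5000) = 7.5241°; ψ = atan2(2.5000,-0.3301) = 97.5223°
θ_1 = β − ψ = -89.9981°
θ_3 = φ − θ_1 − θ_2 = -120.0017° (wrapped to (-180°,180°])

-89.998 150.000 -120.002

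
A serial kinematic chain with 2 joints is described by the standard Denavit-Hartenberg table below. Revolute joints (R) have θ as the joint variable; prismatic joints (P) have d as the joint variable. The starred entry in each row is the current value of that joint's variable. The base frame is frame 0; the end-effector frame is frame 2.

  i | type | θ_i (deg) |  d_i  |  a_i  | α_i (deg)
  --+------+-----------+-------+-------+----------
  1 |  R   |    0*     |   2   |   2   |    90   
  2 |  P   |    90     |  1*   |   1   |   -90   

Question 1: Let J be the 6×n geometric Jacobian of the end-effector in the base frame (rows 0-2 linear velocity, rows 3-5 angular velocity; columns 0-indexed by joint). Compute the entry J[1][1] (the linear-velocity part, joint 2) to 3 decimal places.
prismatic axis z_1 = (0.0000,-1.0000,0.0000)
J_v[:, 1] = z_1; J_ω[:, 1] = (0,0,0)
entry J[1][1] = -1.0000

-1.000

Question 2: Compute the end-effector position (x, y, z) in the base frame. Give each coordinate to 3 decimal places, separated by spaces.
after link 1: o_1 = (2.0000, 0.0000, 2.0000)
after link 2: o_2 = (2.0000, -1.0000, 3.0000)

2.000 -1.000 3.000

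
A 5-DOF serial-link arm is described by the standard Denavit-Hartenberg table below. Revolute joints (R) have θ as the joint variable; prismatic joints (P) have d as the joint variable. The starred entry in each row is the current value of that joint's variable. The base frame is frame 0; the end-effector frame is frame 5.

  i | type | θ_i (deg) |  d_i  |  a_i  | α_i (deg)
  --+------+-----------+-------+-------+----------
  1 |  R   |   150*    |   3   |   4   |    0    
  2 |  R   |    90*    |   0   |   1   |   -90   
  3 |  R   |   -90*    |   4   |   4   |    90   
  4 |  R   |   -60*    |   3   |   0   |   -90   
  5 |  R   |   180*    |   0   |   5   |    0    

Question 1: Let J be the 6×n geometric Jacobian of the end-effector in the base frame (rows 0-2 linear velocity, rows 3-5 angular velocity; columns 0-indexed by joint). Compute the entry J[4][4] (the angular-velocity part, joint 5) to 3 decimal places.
axis z_4 = (0.4330,-0.2500,0.8660); lever o_n−o_4 = (3.7500,-2.1651,-2.5000)
cross product → J_v[:, 4] = (2.5000,4.3301,-0.0000)
J_ω[:, 4] = z_4
entry J[4][4] = -0.2500

-0.250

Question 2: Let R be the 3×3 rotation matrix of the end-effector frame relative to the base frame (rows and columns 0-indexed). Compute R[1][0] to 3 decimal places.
End-effector x-axis (col 0 of R) = (0.7500,-0.4330,-0.5000)
R[1][0] = -0.4330

-0.433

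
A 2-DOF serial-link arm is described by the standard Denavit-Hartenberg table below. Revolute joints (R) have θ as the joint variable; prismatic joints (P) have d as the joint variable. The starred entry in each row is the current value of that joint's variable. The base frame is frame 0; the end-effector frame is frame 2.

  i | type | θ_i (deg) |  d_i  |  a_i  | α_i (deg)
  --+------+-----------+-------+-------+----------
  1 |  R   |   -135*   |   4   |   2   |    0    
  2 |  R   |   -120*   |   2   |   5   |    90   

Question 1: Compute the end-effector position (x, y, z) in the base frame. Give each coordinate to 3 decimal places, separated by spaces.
-2.708 3.415 6.000

after link 1: o_1 = (-1.4142, -1.4142, 4.0000)
after link 2: o_2 = (-2.7083, 3.4154, 6.0000)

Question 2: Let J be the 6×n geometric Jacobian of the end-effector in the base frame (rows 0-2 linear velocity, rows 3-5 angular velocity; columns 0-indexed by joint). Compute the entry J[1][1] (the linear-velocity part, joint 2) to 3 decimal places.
axis z_1 = (0.0000,0.0000,1.0000); lever o_n−o_1 = (-1.2941,4.8296,2.0000)
cross product → J_v[:, 1] = (-4.8296,-1.2941,0.0000)
J_ω[:, 1] = z_1
entry J[1][1] = -1.2941

-1.294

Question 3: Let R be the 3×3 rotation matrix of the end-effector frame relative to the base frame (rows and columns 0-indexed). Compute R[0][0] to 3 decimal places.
End-effector x-axis (col 0 of R) = (-0.2588,0.9659,0.0000)
R[0][0] = -0.2588

-0.259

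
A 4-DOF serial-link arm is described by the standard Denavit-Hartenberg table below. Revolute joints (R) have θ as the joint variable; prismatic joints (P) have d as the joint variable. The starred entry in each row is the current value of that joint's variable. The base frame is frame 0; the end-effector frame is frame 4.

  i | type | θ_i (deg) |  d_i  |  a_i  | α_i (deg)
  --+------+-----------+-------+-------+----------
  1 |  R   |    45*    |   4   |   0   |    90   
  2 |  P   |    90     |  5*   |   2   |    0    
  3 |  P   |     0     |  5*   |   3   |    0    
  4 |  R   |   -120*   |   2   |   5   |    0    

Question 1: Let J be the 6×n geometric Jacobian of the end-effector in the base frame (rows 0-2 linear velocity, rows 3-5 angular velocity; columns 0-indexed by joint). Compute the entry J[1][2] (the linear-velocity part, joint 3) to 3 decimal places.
-0.707

prismatic axis z_2 = (0.7071,-0.7071,0.0000)
J_v[:, 2] = z_2; J_ω[:, 2] = (0,0,0)
entry J[1][2] = -0.7071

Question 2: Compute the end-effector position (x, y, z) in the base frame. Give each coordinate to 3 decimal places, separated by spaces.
11.547 -5.423 6.500

after link 1: o_1 = (0.0000, 0.0000, 4.0000)
after link 2: o_2 = (3.5355, -3.5355, 6.0000)
after link 3: o_3 = (7.0711, -7.0711, 9.0000)
after link 4: o_4 = (11.5471, -5.4234, 6.5000)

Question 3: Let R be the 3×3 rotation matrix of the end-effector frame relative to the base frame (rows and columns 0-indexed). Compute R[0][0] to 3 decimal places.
0.612

End-effector x-axis (col 0 of R) = (0.6124,0.6124,-0.5000)
R[0][0] = 0.6124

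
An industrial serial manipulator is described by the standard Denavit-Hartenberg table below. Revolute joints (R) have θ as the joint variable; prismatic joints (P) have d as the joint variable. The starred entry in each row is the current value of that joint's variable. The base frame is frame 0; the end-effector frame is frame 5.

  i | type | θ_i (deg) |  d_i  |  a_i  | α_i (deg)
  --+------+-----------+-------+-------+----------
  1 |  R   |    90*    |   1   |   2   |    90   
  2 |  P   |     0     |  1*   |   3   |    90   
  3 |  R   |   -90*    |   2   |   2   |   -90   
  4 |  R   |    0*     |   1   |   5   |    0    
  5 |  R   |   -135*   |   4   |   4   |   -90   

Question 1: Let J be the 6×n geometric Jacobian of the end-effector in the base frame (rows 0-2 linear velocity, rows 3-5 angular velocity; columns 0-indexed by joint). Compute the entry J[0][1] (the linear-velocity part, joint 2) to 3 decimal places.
prismatic axis z_1 = (1.0000,-0.0000,0.0000)
J_v[:, 1] = z_1; J_ω[:, 1] = (0,0,0)
entry J[0][1] = 1.0000

1.000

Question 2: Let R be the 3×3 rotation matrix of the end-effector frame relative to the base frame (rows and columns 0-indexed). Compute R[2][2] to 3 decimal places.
-0.707

End-effector z-axis (col 2 of R) = (-0.7071,0.0000,-0.7071)
R[2][2] = -0.7071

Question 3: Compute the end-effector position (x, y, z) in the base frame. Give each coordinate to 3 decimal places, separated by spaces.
-3.172 10.000 -3.828

after link 1: o_1 = (0.0000, 2.0000, 1.0000)
after link 2: o_2 = (1.0000, 5.0000, 1.0000)
after link 3: o_3 = (-1.0000, 5.0000, -1.0000)
after link 4: o_4 = (-6.0000, 6.0000, -1.0000)
after link 5: o_5 = (-3.1716, 10.0000, -3.8284)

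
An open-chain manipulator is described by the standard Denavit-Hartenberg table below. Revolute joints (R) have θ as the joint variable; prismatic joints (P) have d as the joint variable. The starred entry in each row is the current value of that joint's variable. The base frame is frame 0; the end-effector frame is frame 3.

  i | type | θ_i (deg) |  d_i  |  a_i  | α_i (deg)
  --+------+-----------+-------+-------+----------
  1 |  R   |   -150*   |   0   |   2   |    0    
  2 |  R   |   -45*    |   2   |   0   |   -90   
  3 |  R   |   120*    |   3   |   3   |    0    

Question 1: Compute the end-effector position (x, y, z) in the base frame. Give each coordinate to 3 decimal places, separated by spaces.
-1.060 -4.286 -0.598

after link 1: o_1 = (-1.7321, -1.0000, 0.0000)
after link 2: o_2 = (-1.7321, -1.0000, 2.0000)
after link 3: o_3 = (-1.0596, -4.2860, -0.5981)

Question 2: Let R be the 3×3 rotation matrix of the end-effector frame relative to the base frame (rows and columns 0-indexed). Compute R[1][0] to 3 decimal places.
End-effector x-axis (col 0 of R) = (0.4830,-0.1294,-0.8660)
R[1][0] = -0.1294

-0.129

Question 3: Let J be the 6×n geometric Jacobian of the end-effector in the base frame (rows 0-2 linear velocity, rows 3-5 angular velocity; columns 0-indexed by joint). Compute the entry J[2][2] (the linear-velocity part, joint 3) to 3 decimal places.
1.500

axis z_2 = (-0.2588,-0.9659,0.0000); lever o_n−o_2 = (0.6724,-3.2860,-2.5981)
cross product → J_v[:, 2] = (2.5095,-0.6724,1.5000)
J_ω[:, 2] = z_2
entry J[2][2] = 1.5000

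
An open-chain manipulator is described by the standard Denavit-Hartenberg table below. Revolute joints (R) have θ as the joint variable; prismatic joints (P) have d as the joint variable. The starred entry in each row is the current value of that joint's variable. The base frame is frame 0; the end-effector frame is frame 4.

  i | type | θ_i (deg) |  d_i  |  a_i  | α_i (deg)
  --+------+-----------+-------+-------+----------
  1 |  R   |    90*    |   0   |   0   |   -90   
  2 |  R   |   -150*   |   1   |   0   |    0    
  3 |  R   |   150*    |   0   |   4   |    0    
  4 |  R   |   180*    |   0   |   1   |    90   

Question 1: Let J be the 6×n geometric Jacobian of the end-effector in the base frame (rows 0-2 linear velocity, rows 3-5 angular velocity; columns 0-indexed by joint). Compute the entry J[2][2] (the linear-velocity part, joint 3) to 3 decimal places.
-3.000

axis z_2 = (-1.0000,0.0000,0.0000); lever o_n−o_2 = (0.0000,3.0000,-0.0000)
cross product → J_v[:, 2] = (-0.0000,-0.0000,-3.0000)
J_ω[:, 2] = z_2
entry J[2][2] = -3.0000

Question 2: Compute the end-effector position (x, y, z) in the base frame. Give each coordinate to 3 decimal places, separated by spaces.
after link 1: o_1 = (0.0000, 0.0000, 0.0000)
after link 2: o_2 = (-1.0000, 0.0000, 0.0000)
after link 3: o_3 = (-1.0000, 4.0000, 0.0000)
after link 4: o_4 = (-1.0000, 3.0000, -0.0000)

-1.000 3.000 -0.000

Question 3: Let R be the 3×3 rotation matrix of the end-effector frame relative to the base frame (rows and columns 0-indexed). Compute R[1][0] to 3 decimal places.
-1.000

End-effector x-axis (col 0 of R) = (-0.0000,-1.0000,-0.0000)
R[1][0] = -1.0000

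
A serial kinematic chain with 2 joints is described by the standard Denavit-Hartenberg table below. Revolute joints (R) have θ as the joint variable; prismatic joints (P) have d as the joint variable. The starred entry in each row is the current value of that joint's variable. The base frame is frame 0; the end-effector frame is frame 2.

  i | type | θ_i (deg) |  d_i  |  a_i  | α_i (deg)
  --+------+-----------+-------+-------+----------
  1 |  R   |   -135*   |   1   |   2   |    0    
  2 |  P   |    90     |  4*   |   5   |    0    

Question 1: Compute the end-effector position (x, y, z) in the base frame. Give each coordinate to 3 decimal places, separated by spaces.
after link 1: o_1 = (-1.4142, -1.4142, 1.0000)
after link 2: o_2 = (2.1213, -4.9497, 5.0000)

2.121 -4.950 5.000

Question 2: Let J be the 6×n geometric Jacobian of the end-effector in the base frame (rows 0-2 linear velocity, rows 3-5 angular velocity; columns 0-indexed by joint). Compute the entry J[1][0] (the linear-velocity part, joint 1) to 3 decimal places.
axis z_0 = ẑ; lever o_n−o_0 = (2.1213,-4.9497,5.0000)
cross product → J_v[:, 0] = (4.9497,2.1213,-0.0000)
J_ω[:, 0] = z_0
entry J[1][0] = 2.1213

2.121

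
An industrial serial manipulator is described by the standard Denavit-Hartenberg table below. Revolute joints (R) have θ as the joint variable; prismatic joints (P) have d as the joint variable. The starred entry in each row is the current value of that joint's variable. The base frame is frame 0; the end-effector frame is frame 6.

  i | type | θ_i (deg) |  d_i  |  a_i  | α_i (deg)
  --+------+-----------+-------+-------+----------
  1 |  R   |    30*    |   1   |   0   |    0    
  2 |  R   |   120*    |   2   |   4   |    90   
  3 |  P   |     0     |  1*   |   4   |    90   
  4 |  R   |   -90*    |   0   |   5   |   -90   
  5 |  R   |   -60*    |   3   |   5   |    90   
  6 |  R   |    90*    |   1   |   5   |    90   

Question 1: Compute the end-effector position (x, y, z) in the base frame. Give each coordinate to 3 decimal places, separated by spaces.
-16.673 3.121 -1.830

after link 1: o_1 = (0.0000, 0.0000, 1.0000)
after link 2: o_2 = (-3.4641, 2.0000, 3.0000)
after link 3: o_3 = (-6.4282, 4.8660, 3.0000)
after link 4: o_4 = (-8.9282, 0.5359, 3.0000)
after link 5: o_5 = (-12.7763, -0.1292, -1.3301)
after link 6: o_6 = (-16.6734, 3.1208, -1.8301)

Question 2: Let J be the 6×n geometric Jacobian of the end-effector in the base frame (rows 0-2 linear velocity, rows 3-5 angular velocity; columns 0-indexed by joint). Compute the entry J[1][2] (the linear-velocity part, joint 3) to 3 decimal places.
0.866

prismatic axis z_2 = (0.5000,0.8660,0.0000)
J_v[:, 2] = z_2; J_ω[:, 2] = (0,0,0)
entry J[1][2] = 0.8660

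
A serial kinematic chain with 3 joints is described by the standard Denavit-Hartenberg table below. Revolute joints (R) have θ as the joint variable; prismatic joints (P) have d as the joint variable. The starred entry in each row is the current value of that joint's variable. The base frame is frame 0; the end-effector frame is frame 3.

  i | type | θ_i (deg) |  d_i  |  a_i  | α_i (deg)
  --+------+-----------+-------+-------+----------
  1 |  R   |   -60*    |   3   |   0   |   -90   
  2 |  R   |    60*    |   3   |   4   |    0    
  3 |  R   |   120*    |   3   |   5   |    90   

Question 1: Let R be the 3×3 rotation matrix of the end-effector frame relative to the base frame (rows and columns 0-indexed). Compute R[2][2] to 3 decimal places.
End-effector z-axis (col 2 of R) = (0.0000,-0.0000,-1.0000)
R[2][2] = -1.0000

-1.000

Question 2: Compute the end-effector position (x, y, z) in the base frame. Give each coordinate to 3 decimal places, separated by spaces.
after link 1: o_1 = (0.0000, 0.0000, 3.0000)
after link 2: o_2 = (3.5981, -0.2321, -0.4641)
after link 3: o_3 = (3.6962, 5.5981, -0.4641)

3.696 5.598 -0.464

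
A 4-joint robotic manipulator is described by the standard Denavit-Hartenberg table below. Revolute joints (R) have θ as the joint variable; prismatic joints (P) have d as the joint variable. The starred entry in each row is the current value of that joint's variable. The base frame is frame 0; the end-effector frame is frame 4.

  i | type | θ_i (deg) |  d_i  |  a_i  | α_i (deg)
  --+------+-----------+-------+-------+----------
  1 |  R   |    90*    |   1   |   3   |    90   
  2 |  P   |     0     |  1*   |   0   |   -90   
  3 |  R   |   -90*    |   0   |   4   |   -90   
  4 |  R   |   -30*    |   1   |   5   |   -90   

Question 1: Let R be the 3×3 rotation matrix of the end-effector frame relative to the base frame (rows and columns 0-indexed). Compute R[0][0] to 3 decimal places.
End-effector x-axis (col 0 of R) = (0.8660,-0.0000,0.5000)
R[0][0] = 0.8660

0.866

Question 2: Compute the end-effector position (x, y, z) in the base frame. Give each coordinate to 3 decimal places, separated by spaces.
9.330 4.000 3.500

after link 1: o_1 = (0.0000, 3.0000, 1.0000)
after link 2: o_2 = (1.0000, 3.0000, 1.0000)
after link 3: o_3 = (5.0000, 3.0000, 1.0000)
after link 4: o_4 = (9.3301, 4.0000, 3.5000)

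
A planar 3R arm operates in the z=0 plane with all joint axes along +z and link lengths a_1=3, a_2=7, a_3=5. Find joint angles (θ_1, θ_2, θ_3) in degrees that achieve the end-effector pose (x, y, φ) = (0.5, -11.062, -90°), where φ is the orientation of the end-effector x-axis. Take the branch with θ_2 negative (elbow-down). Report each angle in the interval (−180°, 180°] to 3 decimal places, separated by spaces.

9.434 -120.003 20.570

wrist centre = target − a_3·(cos φ, sin φ) = (0.5000, -6.0620)
cos θ_2 = (36.9978−3²−7²)/(2·3·7) = -0.5001; θ_2 = -120.0034° (elbow-down)
β = atan2(-6.0620,0.5000) = -85.2849°; ψ = atan2(-6.0620,-0.5004) = -94.7185°
θ_1 = β − ψ = 9.4337°
θ_3 = φ − θ_1 − θ_2 = 20.5697° (wrapped to (-180°,180°])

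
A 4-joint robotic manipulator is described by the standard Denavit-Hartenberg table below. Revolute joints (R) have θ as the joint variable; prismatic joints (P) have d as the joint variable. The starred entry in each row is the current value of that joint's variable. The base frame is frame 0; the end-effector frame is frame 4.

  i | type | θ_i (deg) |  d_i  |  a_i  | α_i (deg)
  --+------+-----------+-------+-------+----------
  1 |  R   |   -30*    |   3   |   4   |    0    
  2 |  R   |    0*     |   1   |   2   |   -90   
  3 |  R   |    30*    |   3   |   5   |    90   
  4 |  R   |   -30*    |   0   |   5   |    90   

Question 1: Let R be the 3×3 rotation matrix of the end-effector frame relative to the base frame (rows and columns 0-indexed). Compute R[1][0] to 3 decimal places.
-0.808

End-effector x-axis (col 0 of R) = (0.3995,-0.8080,-0.4330)
R[1][0] = -0.8080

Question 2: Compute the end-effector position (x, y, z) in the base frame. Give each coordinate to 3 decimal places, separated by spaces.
12.444 -6.607 -0.665

after link 1: o_1 = (3.4641, -2.0000, 3.0000)
after link 2: o_2 = (5.1962, -3.0000, 4.0000)
after link 3: o_3 = (10.4462, -2.5670, 1.5000)
after link 4: o_4 = (12.4437, -6.6071, -0.6651)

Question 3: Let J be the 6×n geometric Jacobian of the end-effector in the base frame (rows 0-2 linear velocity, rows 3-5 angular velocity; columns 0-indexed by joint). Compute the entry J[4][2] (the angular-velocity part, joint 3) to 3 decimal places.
axis z_2 = (0.5000,0.8660,0.0000); lever o_n−o_2 = (7.2476,-3.6071,-4.6651)
cross product → J_v[:, 2] = (-4.0401,2.3325,-8.0801)
J_ω[:, 2] = z_2
entry J[4][2] = 0.8660

0.866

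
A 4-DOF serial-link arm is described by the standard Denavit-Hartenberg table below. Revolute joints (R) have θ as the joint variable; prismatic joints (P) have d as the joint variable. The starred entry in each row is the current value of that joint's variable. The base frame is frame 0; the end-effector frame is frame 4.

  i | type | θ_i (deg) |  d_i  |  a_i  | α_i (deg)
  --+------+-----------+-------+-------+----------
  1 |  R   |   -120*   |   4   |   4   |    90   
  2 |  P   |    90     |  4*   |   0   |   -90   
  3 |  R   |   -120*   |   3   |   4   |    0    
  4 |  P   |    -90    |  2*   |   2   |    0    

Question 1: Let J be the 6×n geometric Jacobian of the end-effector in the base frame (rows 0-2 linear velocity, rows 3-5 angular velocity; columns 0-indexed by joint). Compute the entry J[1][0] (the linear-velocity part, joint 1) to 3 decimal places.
axis z_0 = ẑ; lever o_n−o_0 = (-5.0981,4.0981,0.2679)
cross product → J_v[:, 0] = (-4.0981,-5.0981,0.0000)
J_ω[:, 0] = z_0
entry J[1][0] = -5.0981

-5.098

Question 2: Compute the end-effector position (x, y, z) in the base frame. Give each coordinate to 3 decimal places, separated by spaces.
-5.098 4.098 0.268

after link 1: o_1 = (-2.0000, -3.4641, 4.0000)
after link 2: o_2 = (-5.4641, -1.4641, 4.0000)
after link 3: o_3 = (-6.9641, 2.8660, 2.0000)
after link 4: o_4 = (-5.0981, 4.0981, 0.2679)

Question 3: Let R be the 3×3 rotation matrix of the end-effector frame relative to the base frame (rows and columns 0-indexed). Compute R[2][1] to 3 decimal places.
-0.500

End-effector y-axis (col 1 of R) = (-0.7500,0.4330,-0.5000)
R[2][1] = -0.5000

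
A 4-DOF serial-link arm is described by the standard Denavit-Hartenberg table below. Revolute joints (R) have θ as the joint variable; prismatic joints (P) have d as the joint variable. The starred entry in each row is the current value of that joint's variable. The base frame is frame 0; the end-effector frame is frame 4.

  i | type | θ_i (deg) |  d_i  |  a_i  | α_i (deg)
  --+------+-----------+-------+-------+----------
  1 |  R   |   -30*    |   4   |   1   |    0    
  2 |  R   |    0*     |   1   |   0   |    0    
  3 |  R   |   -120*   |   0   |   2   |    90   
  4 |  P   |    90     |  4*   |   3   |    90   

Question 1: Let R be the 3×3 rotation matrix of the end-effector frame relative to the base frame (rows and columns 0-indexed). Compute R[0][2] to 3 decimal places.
-0.866

End-effector z-axis (col 2 of R) = (-0.8660,-0.5000,-0.0000)
R[0][2] = -0.8660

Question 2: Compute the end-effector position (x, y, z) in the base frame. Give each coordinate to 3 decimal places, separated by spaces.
after link 1: o_1 = (0.8660, -0.5000, 4.0000)
after link 2: o_2 = (0.8660, -0.5000, 5.0000)
after link 3: o_3 = (-0.8660, -1.5000, 5.0000)
after link 4: o_4 = (-2.8660, 1.9641, 8.0000)

-2.866 1.964 8.000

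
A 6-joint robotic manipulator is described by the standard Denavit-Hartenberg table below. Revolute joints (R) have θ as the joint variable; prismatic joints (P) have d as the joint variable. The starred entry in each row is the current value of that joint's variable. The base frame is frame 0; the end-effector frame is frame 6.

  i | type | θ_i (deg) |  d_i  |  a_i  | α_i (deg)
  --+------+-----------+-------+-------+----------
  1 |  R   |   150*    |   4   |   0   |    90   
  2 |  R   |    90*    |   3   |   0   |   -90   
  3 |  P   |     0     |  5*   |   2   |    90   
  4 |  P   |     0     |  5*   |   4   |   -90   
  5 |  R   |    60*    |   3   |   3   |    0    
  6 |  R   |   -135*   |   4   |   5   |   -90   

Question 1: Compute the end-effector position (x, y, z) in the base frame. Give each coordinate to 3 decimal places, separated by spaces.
15.508 2.861 12.794

after link 1: o_1 = (0.0000, 0.0000, 4.0000)
after link 2: o_2 = (1.5000, 2.5981, 4.0000)
after link 3: o_3 = (5.8301, 0.0981, 6.0000)
after link 4: o_4 = (8.3301, 4.4282, 10.0000)
after link 5: o_5 = (9.6292, 0.6782, 11.5000)
after link 6: o_6 = (15.5081, 2.8608, 12.7941)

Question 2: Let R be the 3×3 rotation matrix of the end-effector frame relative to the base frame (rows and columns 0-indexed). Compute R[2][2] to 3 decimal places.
End-effector z-axis (col 2 of R) = (-0.1294,-0.2241,0.9659)
R[2][2] = 0.9659

0.966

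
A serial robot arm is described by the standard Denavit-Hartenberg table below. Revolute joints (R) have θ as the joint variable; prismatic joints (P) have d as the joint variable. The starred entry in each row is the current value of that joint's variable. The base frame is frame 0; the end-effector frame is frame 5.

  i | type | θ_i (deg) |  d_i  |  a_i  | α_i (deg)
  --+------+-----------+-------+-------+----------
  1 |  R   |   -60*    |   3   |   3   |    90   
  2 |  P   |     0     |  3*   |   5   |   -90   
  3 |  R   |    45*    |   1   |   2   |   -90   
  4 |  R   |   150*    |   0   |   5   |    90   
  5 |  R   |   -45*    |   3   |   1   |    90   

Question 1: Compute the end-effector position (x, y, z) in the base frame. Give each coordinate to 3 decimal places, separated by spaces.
-0.174 -8.738 -1.452

after link 1: o_1 = (1.5000, -2.5981, 3.0000)
after link 2: o_2 = (1.4019, -8.4282, 3.0000)
after link 3: o_3 = (3.3338, -8.9458, 4.0000)
after link 4: o_4 = (-0.8488, -7.8251, 1.5000)
after link 5: o_5 = (-0.1744, -8.7379, -1.4516)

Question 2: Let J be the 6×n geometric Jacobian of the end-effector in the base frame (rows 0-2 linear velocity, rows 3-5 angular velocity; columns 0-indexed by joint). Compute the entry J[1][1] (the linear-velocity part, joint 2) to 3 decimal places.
-0.500

prismatic axis z_1 = (-0.8660,-0.5000,0.0000)
J_v[:, 1] = z_1; J_ω[:, 1] = (0,0,0)
entry J[1][1] = -0.5000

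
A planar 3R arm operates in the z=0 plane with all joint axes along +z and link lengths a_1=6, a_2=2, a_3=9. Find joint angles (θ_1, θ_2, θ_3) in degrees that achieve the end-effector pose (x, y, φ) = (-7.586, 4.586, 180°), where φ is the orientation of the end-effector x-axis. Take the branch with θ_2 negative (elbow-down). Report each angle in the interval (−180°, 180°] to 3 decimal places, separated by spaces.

90.004 -134.995 -135.009

wrist centre = target − a_3·(cos φ, sin φ) = (1.4140, 4.5860)
cos θ_2 = (23.0308−6²−2²)/(2·6·2) = -0.7071; θ_2 = -134.9954° (elbow-down)
β = atan2(4.5860,1.4140) = 72.8639°; ψ = atan2(-1.4143,4.5859) = -17.1402°
θ_1 = β − ψ = 90.0041°
θ_3 = φ − θ_1 − θ_2 = -135.0087° (wrapped to (-180°,180°])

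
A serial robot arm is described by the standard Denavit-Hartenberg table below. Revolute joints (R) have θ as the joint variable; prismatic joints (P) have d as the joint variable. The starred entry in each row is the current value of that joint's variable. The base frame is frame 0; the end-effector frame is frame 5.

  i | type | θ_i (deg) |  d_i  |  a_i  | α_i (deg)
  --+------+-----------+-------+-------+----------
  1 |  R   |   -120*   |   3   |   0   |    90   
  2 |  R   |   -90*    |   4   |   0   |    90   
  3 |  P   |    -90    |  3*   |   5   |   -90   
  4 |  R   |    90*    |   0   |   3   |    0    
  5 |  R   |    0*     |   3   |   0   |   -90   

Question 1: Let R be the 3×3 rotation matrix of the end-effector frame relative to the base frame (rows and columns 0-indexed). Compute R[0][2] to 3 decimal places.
-0.866

End-effector z-axis (col 2 of R) = (-0.8660,0.5000,0.0000)
R[0][2] = -0.8660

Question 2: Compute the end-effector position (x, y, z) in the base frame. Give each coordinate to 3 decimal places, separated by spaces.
after link 1: o_1 = (0.0000, 0.0000, 3.0000)
after link 2: o_2 = (-3.4641, 2.0000, 3.0000)
after link 3: o_3 = (2.3660, 2.0981, 3.0000)
after link 4: o_4 = (0.8660, -0.5000, 3.0000)
after link 5: o_5 = (0.8660, -0.5000, -0.0000)

0.866 -0.500 -0.000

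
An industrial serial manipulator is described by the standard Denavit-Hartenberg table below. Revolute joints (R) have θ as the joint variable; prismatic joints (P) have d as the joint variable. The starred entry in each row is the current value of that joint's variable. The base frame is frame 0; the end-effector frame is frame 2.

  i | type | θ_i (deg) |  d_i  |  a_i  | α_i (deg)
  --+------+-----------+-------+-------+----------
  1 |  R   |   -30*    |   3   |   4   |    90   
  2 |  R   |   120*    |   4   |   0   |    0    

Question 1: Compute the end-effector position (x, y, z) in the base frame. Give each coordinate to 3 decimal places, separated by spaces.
after link 1: o_1 = (3.4641, -2.0000, 3.0000)
after link 2: o_2 = (1.4641, -5.4641, 3.0000)

1.464 -5.464 3.000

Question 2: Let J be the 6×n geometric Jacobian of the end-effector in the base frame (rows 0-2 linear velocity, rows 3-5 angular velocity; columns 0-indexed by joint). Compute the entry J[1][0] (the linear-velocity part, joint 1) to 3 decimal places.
1.464

axis z_0 = ẑ; lever o_n−o_0 = (1.4641,-5.4641,3.0000)
cross product → J_v[:, 0] = (5.4641,1.4641,-0.0000)
J_ω[:, 0] = z_0
entry J[1][0] = 1.4641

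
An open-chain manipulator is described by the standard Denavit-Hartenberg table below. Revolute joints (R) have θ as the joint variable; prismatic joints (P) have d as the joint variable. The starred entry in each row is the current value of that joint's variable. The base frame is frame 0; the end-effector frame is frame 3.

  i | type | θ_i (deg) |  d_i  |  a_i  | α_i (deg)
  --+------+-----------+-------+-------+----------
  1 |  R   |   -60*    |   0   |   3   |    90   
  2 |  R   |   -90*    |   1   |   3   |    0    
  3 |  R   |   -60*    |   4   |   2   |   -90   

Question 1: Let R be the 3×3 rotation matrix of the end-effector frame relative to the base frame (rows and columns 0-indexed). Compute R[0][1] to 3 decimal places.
0.866

End-effector y-axis (col 1 of R) = (0.8660,0.5000,-0.0000)
R[0][1] = 0.8660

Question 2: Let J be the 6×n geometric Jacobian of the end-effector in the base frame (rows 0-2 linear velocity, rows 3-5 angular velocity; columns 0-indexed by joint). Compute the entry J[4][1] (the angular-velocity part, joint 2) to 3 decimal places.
axis z_1 = (-0.8660,-0.5000,0.0000); lever o_n−o_1 = (-5.1962,-1.0000,-4.0000)
cross product → J_v[:, 1] = (2.0000,-3.4641,-1.7321)
J_ω[:, 1] = z_1
entry J[4][1] = -0.5000

-0.500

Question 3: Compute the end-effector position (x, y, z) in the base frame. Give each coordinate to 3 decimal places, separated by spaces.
-3.696 -3.598 -4.000

after link 1: o_1 = (1.5000, -2.5981, 0.0000)
after link 2: o_2 = (0.6340, -3.0981, -3.0000)
after link 3: o_3 = (-3.6962, -3.5981, -4.0000)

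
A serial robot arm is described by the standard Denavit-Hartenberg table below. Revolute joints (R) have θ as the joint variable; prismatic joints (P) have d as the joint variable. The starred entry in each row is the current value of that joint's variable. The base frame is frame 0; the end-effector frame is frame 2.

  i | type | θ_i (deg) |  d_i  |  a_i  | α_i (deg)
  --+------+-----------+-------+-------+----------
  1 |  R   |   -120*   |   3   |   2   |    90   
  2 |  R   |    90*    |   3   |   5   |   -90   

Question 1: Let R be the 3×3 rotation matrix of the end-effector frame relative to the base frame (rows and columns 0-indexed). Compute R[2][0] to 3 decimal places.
End-effector x-axis (col 0 of R) = (0.0000,-0.0000,1.0000)
R[2][0] = 1.0000

1.000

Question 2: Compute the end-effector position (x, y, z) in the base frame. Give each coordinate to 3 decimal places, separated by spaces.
-3.598 -0.232 8.000

after link 1: o_1 = (-1.0000, -1.7321, 3.0000)
after link 2: o_2 = (-3.5981, -0.2321, 8.0000)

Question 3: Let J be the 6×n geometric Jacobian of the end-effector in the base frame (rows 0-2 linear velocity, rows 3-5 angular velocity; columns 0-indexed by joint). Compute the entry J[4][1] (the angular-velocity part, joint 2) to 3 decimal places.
axis z_1 = (-0.8660,0.5000,0.0000); lever o_n−o_1 = (-2.5981,1.5000,5.0000)
cross product → J_v[:, 1] = (2.5000,4.3301,0.0000)
J_ω[:, 1] = z_1
entry J[4][1] = 0.5000

0.500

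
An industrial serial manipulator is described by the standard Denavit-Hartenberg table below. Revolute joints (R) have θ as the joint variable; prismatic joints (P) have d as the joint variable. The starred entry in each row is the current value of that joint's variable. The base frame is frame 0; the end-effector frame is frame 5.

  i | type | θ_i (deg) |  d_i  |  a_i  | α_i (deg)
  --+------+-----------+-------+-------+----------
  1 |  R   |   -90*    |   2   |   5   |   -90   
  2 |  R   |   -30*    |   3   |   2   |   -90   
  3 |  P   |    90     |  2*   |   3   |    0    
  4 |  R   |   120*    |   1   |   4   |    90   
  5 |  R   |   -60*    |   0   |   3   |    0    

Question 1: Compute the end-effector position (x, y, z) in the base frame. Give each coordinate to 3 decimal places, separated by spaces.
2.750 -2.808 0.270

after link 1: o_1 = (0.0000, -5.0000, 2.0000)
after link 2: o_2 = (3.0000, -6.7321, 3.0000)
after link 3: o_3 = (0.0000, -7.7321, 1.2679)
after link 4: o_4 = (2.0000, -5.2321, -1.3301)
after link 5: o_5 = (2.7500, -2.8080, 0.2704)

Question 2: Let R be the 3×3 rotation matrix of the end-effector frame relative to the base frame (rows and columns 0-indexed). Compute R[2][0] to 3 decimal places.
End-effector x-axis (col 0 of R) = (0.2500,0.8080,0.5335)
R[2][0] = 0.5335

0.533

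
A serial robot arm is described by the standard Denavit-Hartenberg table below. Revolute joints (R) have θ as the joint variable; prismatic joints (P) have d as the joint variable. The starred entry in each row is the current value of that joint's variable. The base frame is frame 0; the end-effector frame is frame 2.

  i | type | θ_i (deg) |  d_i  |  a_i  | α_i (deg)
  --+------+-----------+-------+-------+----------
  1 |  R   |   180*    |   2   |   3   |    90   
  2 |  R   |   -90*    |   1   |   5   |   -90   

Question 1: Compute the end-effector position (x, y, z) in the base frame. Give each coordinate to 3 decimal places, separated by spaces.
after link 1: o_1 = (-3.0000, 0.0000, 2.0000)
after link 2: o_2 = (-3.0000, 1.0000, -3.0000)

-3.000 1.000 -3.000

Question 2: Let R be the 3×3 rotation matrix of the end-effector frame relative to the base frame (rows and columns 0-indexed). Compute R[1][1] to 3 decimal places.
-1.000

End-effector y-axis (col 1 of R) = (-0.0000,-1.0000,-0.0000)
R[1][1] = -1.0000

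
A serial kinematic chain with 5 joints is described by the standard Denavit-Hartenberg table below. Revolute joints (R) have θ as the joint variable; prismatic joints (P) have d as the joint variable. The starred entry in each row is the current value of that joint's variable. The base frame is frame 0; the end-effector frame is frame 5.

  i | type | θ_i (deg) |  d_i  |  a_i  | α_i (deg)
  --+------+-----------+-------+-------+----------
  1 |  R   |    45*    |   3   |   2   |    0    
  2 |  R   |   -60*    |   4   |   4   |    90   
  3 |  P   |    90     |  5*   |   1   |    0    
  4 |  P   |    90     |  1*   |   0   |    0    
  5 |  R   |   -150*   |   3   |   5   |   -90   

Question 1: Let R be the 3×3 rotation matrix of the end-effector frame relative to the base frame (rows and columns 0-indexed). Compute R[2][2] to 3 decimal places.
End-effector z-axis (col 2 of R) = (-0.4830,0.1294,0.8660)
R[2][2] = 0.8660

0.866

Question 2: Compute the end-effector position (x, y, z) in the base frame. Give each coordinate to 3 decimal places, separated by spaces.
after link 1: o_1 = (1.4142, 1.4142, 3.0000)
after link 2: o_2 = (5.2779, 0.3789, 7.0000)
after link 3: o_3 = (3.9838, -4.4507, 8.0000)
after link 4: o_4 = (3.7250, -5.4166, 8.0000)
after link 5: o_5 = (7.1311, -9.4351, 10.5000)

7.131 -9.435 10.500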